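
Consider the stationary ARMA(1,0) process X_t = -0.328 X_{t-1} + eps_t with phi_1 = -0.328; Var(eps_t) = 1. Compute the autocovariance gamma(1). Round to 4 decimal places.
\gamma(1) = -0.3675

Multiply the model equation by X_{t-k} and take expectations. With theta_0 = psi_0 = 1 and psi_j the MA(infinity) weights, this gives
  gamma(k) - sum_i phi_i gamma(k-i) = c_k,
  c_k = sigma^2 * sum_{j=k..q} theta_j psi_{j-k}   (c_k = 0 for k > q),
using gamma(-m) = gamma(m).
Pure AR (q = 0): c_0 = sigma^2 = 1, c_k = 0 for k >= 1.
Equations for k = 0 and k = 1 (AR order 1):
  gamma(0) = phi_1 gamma(1) + c_0
  gamma(1) = phi_1 gamma(0) + c_1
Substituting the second into the first: gamma(0) (1 - phi_1^2) = c_0 + phi_1 c_1, so
  gamma(0) = c_0 / (1 - phi_1^2) = 1 / (1 - (-0.328)^2) = 1 / 0.892416 = 1.120554.
  gamma(1) = phi_1 gamma(0) = (-0.328)(1.120554) = -0.367542.
Therefore gamma(1) = -0.3675 (to 4 decimal places).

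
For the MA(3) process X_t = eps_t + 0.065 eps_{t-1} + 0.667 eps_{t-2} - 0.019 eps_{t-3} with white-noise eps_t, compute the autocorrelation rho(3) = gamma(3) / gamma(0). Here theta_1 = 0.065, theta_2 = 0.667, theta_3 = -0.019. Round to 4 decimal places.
\rho(3) = -0.0131

For an MA(q) process with theta_0 = 1, the autocovariance is
  gamma(k) = sigma^2 * sum_{i=0..q-k} theta_i * theta_{i+k},
and rho(k) = gamma(k) / gamma(0). Sigma^2 cancels.
  numerator   = (1)*(-0.019) = -0.019.
  denominator = (1)^2 + (0.065)^2 + (0.667)^2 + (-0.019)^2 = 1.449475.
  rho(3) = -0.019 / 1.449475 = -0.0131.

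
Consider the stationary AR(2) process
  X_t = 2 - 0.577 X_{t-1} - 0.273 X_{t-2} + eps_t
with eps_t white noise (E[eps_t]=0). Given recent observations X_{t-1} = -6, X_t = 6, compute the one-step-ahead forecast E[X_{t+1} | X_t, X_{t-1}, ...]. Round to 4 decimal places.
E[X_{t+1} \mid \mathcal F_t] = 0.1760

For an AR(p) model X_t = c + sum_i phi_i X_{t-i} + eps_t, the
one-step-ahead conditional mean is
  E[X_{t+1} | X_t, ...] = c + sum_i phi_i X_{t+1-i}.
Substitute known values:
  E[X_{t+1} | ...] = 2 + (-0.577) * (6) + (-0.273) * (-6)
                   = 0.1760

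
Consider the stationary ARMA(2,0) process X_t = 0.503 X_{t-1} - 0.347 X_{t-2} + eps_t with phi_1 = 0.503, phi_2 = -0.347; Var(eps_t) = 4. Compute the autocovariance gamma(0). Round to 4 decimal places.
\gamma(0) = 5.2845

Multiply the model equation by X_{t-k} and take expectations. With theta_0 = psi_0 = 1 and psi_j the MA(infinity) weights, this gives
  gamma(k) - sum_i phi_i gamma(k-i) = c_k,
  c_k = sigma^2 * sum_{j=k..q} theta_j psi_{j-k}   (c_k = 0 for k > q),
using gamma(-m) = gamma(m).
Pure AR (q = 0): c_0 = sigma^2 = 4, c_k = 0 for k >= 1.
Equations for k = 0, 1, 2 (AR order 2, c_2 = 0):
  (E0) gamma(0) = phi_1 gamma(1) + phi_2 gamma(2) + c_0
  (E1) gamma(1) = phi_1 gamma(0) + phi_2 gamma(1) + c_1
  (E2) gamma(2) = phi_1 gamma(1) + phi_2 gamma(0)
From (E1): gamma(1) = A gamma(0) + B with
  A = phi_1 / (1 - phi_2) = 0.503 / 1.347 = 0.373422,   B = c_1 / (1 - phi_2) = 0 / 1.347 = 0.
Insert (E2) into (E0): gamma(0) (1 - phi_2^2) = phi_1 (1 + phi_2) gamma(1) + c_0.
  phi_1 (1 + phi_2) = (0.503)(0.653) = 0.328459,   1 - phi_2^2 = 0.879591.
Replace gamma(1) by A gamma(0) + B and collect gamma(0):
  gamma(0) [0.879591 - (0.328459)(0.373422)] = c_0 = 4
  gamma(0) * 0.756937 = 4
  gamma(0) = 4 / 0.756937 = 5.284455.
Therefore gamma(0) = 5.2845 (to 4 decimal places).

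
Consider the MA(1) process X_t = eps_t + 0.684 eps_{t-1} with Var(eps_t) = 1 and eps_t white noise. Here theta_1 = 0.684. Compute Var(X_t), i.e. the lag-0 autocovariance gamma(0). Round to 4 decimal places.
\gamma(0) = 1.4679

For an MA(q) process X_t = eps_t + sum_i theta_i eps_{t-i} with
Var(eps_t) = sigma^2, the variance is
  gamma(0) = sigma^2 * (1 + sum_i theta_i^2).
  sum_i theta_i^2 = (0.684)^2 = 0.467856.
  gamma(0) = 1 * (1 + 0.467856) = 1 * 1.467856 = 1.467856, which rounds to 1.4679.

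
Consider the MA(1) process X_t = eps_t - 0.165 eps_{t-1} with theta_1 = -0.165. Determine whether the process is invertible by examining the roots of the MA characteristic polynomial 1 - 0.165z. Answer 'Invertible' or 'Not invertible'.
\text{Invertible}

The MA(q) characteristic polynomial is P(z) = 1 - 0.165z.
Invertibility requires all roots to lie outside the unit circle, i.e. |z| > 1 for every root.
This is linear in z: 1 + (-0.165) z = 0  =>  z = -1/(-0.165) = 6.060606,  |z| = 6.060606.
Moduli of all roots: 6.0606.
All moduli strictly greater than 1? Yes.
Verdict: Invertible.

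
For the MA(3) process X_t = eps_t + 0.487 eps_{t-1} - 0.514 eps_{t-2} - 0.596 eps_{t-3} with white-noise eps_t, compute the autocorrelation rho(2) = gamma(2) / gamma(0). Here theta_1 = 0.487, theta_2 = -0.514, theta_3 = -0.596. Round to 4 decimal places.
\rho(2) = -0.4332

For an MA(q) process with theta_0 = 1, the autocovariance is
  gamma(k) = sigma^2 * sum_{i=0..q-k} theta_i * theta_{i+k},
and rho(k) = gamma(k) / gamma(0). Sigma^2 cancels.
  numerator   = (1)*(-0.514) + (0.487)*(-0.596) = -0.804252.
  denominator = (1)^2 + (0.487)^2 + (-0.514)^2 + (-0.596)^2 = 1.856581.
  rho(2) = -0.804252 / 1.856581 = -0.4332.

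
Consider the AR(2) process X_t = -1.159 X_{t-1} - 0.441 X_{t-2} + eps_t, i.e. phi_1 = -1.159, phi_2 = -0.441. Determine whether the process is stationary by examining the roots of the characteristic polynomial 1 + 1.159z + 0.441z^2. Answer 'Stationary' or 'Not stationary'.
\text{Stationary}

The AR(p) characteristic polynomial is P(z) = 1 + 1.159z + 0.441z^2.
Stationarity requires all roots to lie outside the unit circle, i.e. |z| > 1 for every root.
Set 1 + (1.159) z + (0.441) z^2 = 0, i.e. a z^2 + b z + c = 0 with a = 0.441, b = 1.159, c = 1.
Discriminant D = b^2 - 4ac = (1.159)^2 - 4*(0.441)*1 = 1.343281 - (1.764) = -0.420719.
D < 0, so the roots are the complex-conjugate pair z = (-b +/- i sqrt(-D)) / (2a) = -1.3141 +/- 0.7354i.
For a conjugate pair |z|^2 = z * conj(z) = (product of roots) = c/a = 1/(0.441) = 2.267574, so |z| = sqrt(2.267574) = 1.5058 for both roots.
Moduli of all roots: 1.5058, 1.5058.
All moduli strictly greater than 1? Yes.
Verdict: Stationary.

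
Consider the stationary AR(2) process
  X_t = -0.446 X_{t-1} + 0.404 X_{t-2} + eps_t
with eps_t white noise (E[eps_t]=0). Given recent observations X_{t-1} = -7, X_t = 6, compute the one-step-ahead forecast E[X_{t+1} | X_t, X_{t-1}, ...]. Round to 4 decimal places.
E[X_{t+1} \mid \mathcal F_t] = -5.5040

For an AR(p) model X_t = c + sum_i phi_i X_{t-i} + eps_t, the
one-step-ahead conditional mean is
  E[X_{t+1} | X_t, ...] = c + sum_i phi_i X_{t+1-i}.
Substitute known values:
  E[X_{t+1} | ...] = (-0.446) * (6) + (0.404) * (-7)
                   = -5.5040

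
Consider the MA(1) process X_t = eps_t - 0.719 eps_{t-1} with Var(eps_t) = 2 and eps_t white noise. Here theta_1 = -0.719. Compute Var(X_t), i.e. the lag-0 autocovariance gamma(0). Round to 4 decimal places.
\gamma(0) = 3.0339

For an MA(q) process X_t = eps_t + sum_i theta_i eps_{t-i} with
Var(eps_t) = sigma^2, the variance is
  gamma(0) = sigma^2 * (1 + sum_i theta_i^2).
  sum_i theta_i^2 = (-0.719)^2 = 0.516961.
  gamma(0) = 2 * (1 + 0.516961) = 2 * 1.516961 = 3.033922, which rounds to 3.0339.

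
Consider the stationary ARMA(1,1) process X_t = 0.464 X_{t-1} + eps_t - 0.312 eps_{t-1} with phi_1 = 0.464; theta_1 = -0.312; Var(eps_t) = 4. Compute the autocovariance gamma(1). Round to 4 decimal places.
\gamma(1) = 0.6626

Multiply the model equation by X_{t-k} and take expectations. With theta_0 = psi_0 = 1 and psi_j the MA(infinity) weights, this gives
  gamma(k) - sum_i phi_i gamma(k-i) = c_k,
  c_k = sigma^2 * sum_{j=k..q} theta_j psi_{j-k}   (c_k = 0 for k > q),
using gamma(-m) = gamma(m).
psi-weights needed (psi_j = theta_j + sum_i phi_i psi_{j-i}):
  psi_1 = theta_1 + phi_1 = -0.312 + (0.464) = 0.152
Right-hand sides:
  c_0 = sigma^2 (1 + theta_1 psi_1) = 4 * (1 + (-0.312)(0.152)) = 4 * 0.952576 = 3.810304
  c_1 = sigma^2 theta_1 = 4 * (-0.312) = -1.248
  c_2 = 0
Equations for k = 0 and k = 1 (AR order 1):
  gamma(0) = phi_1 gamma(1) + c_0
  gamma(1) = phi_1 gamma(0) + c_1
Substituting the second into the first: gamma(0) (1 - phi_1^2) = c_0 + phi_1 c_1, so
  gamma(0) = (c_0 + phi_1 c_1) / (1 - phi_1^2) = (3.810304 + (0.464)(-1.248)) / (1 - (0.464)^2) = 3.231232 / 0.784704 = 4.117772.
  gamma(1) = phi_1 gamma(0) + c_1 = (0.464)(4.117772) + (-1.248) = 0.662646.
Therefore gamma(1) = 0.6626 (to 4 decimal places).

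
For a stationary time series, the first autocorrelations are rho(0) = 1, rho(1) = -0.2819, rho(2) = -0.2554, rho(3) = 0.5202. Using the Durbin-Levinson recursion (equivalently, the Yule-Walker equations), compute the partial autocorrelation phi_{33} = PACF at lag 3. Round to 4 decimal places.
\phi_{33} = 0.4000

The PACF at lag k is phi_{kk}, the last component of the solution
to the Yule-Walker system G_k phi = r_k where
  (G_k)_{ij} = rho(|i - j|), (r_k)_i = rho(i), i,j = 1..k.
Equivalently, Durbin-Levinson gives phi_{kk} iteratively:
  phi_{11} = rho(1)
  phi_{kk} = [rho(k) - sum_{j=1..k-1} phi_{k-1,j} rho(k-j)]
            / [1 - sum_{j=1..k-1} phi_{k-1,j} rho(j)],
  phi_{k,j} = phi_{k-1,j} - phi_{kk} phi_{k-1,k-j},  j = 1..k-1.
Step k = 1:
  phi_11 = rho(1) = -0.2819.
Step k = 2:
  phi_22 = [rho(2) - phi_11 rho(1)] / [1 - phi_11 rho(1)] = [-0.2554 - (-0.2819)(-0.2819)] / [1 - (-0.2819)(-0.2819)]
         = -0.33486761 / 0.92053239 = -0.363776.
  Update: phi_21 = phi_11 - phi_22 phi_11 = -0.2819 - (-0.363776)(-0.2819) = -0.384448.
Step k = 3:
  phi_33 = [rho(3) - phi_21 rho(2) - phi_22 rho(1)] / [1 - phi_21 rho(1) - phi_22 rho(2)]
    numerator   = 0.5202 - (-0.384448)(-0.2554) - (-0.363776)(-0.2819) = 0.3194634
    denominator = 1 - (-0.384448)(-0.2819) - (-0.363776)(-0.2554) = 0.79871558
  phi_33 = 0.3194634 / 0.79871558 = 0.4.
Therefore phi_{33} = 0.4000.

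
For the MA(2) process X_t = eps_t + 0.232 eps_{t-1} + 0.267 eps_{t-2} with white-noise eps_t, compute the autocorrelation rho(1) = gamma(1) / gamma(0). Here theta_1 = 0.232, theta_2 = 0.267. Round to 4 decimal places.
\rho(1) = 0.2613

For an MA(q) process with theta_0 = 1, the autocovariance is
  gamma(k) = sigma^2 * sum_{i=0..q-k} theta_i * theta_{i+k},
and rho(k) = gamma(k) / gamma(0). Sigma^2 cancels.
  numerator   = (1)*(0.232) + (0.232)*(0.267) = 0.293944.
  denominator = (1)^2 + (0.232)^2 + (0.267)^2 = 1.125113.
  rho(1) = 0.293944 / 1.125113 = 0.2613.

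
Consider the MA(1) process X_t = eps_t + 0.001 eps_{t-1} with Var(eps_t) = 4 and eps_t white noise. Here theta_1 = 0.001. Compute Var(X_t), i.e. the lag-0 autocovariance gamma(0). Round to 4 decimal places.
\gamma(0) = 4.0000

For an MA(q) process X_t = eps_t + sum_i theta_i eps_{t-i} with
Var(eps_t) = sigma^2, the variance is
  gamma(0) = sigma^2 * (1 + sum_i theta_i^2).
  sum_i theta_i^2 = (0.001)^2 = 0.000001.
  gamma(0) = 4 * (1 + 0.000001) = 4 * 1.000001 = 4.000004, which rounds to 4.0000.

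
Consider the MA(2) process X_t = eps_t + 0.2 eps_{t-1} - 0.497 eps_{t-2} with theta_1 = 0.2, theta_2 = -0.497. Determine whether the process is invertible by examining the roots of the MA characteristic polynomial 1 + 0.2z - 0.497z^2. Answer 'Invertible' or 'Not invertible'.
\text{Invertible}

The MA(q) characteristic polynomial is P(z) = 1 + 0.2z - 0.497z^2.
Invertibility requires all roots to lie outside the unit circle, i.e. |z| > 1 for every root.
Set 1 + (0.2) z + (-0.497) z^2 = 0, i.e. a z^2 + b z + c = 0 with a = -0.497, b = 0.2, c = 1.
Discriminant D = b^2 - 4ac = (0.2)^2 - 4*(-0.497)*1 = 0.04 - (-1.988) = 2.028.
D >= 0, so the roots are real: z = (-b +/- sqrt(D)) / (2a) = (-0.2 +/- 1.424079) / (-0.994).
  z_1 = (-0.2 + 1.424079) / (-0.994) = -1.2315,   |z_1| = 1.2315.
  z_2 = (-0.2 - 1.424079) / (-0.994) = 1.6339,   |z_2| = 1.6339.
Moduli of all roots: 1.2315, 1.6339.
All moduli strictly greater than 1? Yes.
Verdict: Invertible.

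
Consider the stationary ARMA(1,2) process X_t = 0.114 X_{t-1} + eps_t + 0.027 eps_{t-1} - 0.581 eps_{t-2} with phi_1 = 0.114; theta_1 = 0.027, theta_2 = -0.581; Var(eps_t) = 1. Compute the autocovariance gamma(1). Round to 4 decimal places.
\gamma(1) = 0.0982

Multiply the model equation by X_{t-k} and take expectations. With theta_0 = psi_0 = 1 and psi_j the MA(infinity) weights, this gives
  gamma(k) - sum_i phi_i gamma(k-i) = c_k,
  c_k = sigma^2 * sum_{j=k..q} theta_j psi_{j-k}   (c_k = 0 for k > q),
using gamma(-m) = gamma(m).
psi-weights needed (psi_j = theta_j + sum_i phi_i psi_{j-i}):
  psi_1 = theta_1 + phi_1 = 0.027 + (0.114) = 0.141
  psi_2 = theta_2 + phi_1 psi_1 = -0.581 + (0.114)(0.141) = -0.564926
Right-hand sides:
  c_0 = sigma^2 (1 + theta_1 psi_1 + theta_2 psi_2) = 1 * (1 + (0.027)(0.141) + (-0.581)(-0.564926)) = 1 * 1.332029 = 1.332029
  c_1 = sigma^2 (theta_1 + theta_2 psi_1) = 1 * (0.027 + (-0.581)(0.141)) = -0.054921
  c_2 = sigma^2 theta_2 = 1 * (-0.581) = -0.581
Equations for k = 0 and k = 1 (AR order 1):
  gamma(0) = phi_1 gamma(1) + c_0
  gamma(1) = phi_1 gamma(0) + c_1
Substituting the second into the first: gamma(0) (1 - phi_1^2) = c_0 + phi_1 c_1, so
  gamma(0) = (c_0 + phi_1 c_1) / (1 - phi_1^2) = (1.332029 + (0.114)(-0.054921)) / (1 - (0.114)^2) = 1.325768 / 0.987004 = 1.343225.
  gamma(1) = phi_1 gamma(0) + c_1 = (0.114)(1.343225) + (-0.054921) = 0.098207.
Therefore gamma(1) = 0.0982 (to 4 decimal places).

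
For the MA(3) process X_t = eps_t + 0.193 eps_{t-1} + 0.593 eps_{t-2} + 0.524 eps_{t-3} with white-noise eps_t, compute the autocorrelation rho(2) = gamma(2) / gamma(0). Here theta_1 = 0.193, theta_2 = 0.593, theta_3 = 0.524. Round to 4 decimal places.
\rho(2) = 0.4173

For an MA(q) process with theta_0 = 1, the autocovariance is
  gamma(k) = sigma^2 * sum_{i=0..q-k} theta_i * theta_{i+k},
and rho(k) = gamma(k) / gamma(0). Sigma^2 cancels.
  numerator   = (1)*(0.593) + (0.193)*(0.524) = 0.694132.
  denominator = (1)^2 + (0.193)^2 + (0.593)^2 + (0.524)^2 = 1.663474.
  rho(2) = 0.694132 / 1.663474 = 0.4173.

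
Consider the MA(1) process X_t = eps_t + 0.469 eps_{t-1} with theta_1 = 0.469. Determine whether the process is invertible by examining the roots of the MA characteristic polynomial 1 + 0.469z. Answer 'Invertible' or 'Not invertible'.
\text{Invertible}

The MA(q) characteristic polynomial is P(z) = 1 + 0.469z.
Invertibility requires all roots to lie outside the unit circle, i.e. |z| > 1 for every root.
This is linear in z: 1 + (0.469) z = 0  =>  z = -1/(0.469) = -2.132196,  |z| = 2.132196.
Moduli of all roots: 2.1322.
All moduli strictly greater than 1? Yes.
Verdict: Invertible.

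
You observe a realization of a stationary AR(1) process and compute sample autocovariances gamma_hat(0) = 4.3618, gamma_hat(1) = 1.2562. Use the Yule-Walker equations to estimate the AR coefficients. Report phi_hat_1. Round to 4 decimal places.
\hat\phi_{1} = 0.2880

The Yule-Walker equations for an AR(p) process read, in matrix form,
  Gamma_p phi = r_p,   with   (Gamma_p)_{ij} = gamma(|i - j|),
                       (r_p)_i = gamma(i),   i,j = 1..p.
Substitute the sample gammas (Toeplitz matrix and right-hand side of size 1):
  Gamma_p = [[4.3618]]
  r_p     = [1.2562]
With p = 1 this is the single equation gamma(0) phi_1 = gamma(1):
  phi_hat_1 = gamma(1) / gamma(0) = 1.2562 / 4.3618 = 0.2880.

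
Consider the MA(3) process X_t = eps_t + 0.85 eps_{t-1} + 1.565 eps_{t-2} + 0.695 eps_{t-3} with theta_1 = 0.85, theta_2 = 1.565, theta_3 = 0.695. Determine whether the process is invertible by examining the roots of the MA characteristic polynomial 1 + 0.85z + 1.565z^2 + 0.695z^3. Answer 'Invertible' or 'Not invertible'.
\text{Not invertible}

The MA(q) characteristic polynomial is P(z) = 1 + 0.85z + 1.565z^2 + 0.695z^3.
Invertibility requires all roots to lie outside the unit circle, i.e. |z| > 1 for every root.
Degree 3: look for a simple real root z0 first, then factor out (1 - z/z0) and solve the remaining quadratic.
Testing z0 = -2: P(-2) = 1 + (0.85)(-2) + (1.565)(-2)^2 + (0.695)(-2)^3
  = 1 + (-1.7) + (6.26) + (-5.56) = 0.  So z_0 = -2 is a root, |z_0| = 2.
Divide out the factor (1 + 0.5 z) = (1 - z/z0) (since 1/z0 = -0.5):
  P(z) = (1 + 0.5 z)(1 + (0.35) z + (1.39) z^2)
  [check: z-coef 0.35 - (-0.5) = 0.85; z^2-coef 1.39 - (-0.5)(0.35) = 1.565; z^3-coef -(-0.5)(1.39) = 0.695.]
Remaining roots from the quadratic factor 1 + (0.35) z + (1.39) z^2:
  Set 1 + (0.35) z + (1.39) z^2 = 0, i.e. a z^2 + b z + c = 0 with a = 1.39, b = 0.35, c = 1.
  Discriminant D = b^2 - 4ac = (0.35)^2 - 4*(1.39)*1 = 0.1225 - (5.56) = -5.4375.
  D < 0, so the roots are the complex-conjugate pair z = (-b +/- i sqrt(-D)) / (2a) = -0.1259 +/- 0.8388i.
  For a conjugate pair |z|^2 = z * conj(z) = (product of roots) = c/a = 1/(1.39) = 0.719424, so |z| = sqrt(0.719424) = 0.8482 for both roots.
Moduli of all roots: 2.0000, 0.8482, 0.8482.
All moduli strictly greater than 1? No.
Verdict: Not invertible.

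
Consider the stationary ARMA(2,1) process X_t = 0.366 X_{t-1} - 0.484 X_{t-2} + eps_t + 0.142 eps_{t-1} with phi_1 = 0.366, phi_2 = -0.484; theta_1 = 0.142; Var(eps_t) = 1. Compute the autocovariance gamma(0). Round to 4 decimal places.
\gamma(0) = 1.5159

Multiply the model equation by X_{t-k} and take expectations. With theta_0 = psi_0 = 1 and psi_j the MA(infinity) weights, this gives
  gamma(k) - sum_i phi_i gamma(k-i) = c_k,
  c_k = sigma^2 * sum_{j=k..q} theta_j psi_{j-k}   (c_k = 0 for k > q),
using gamma(-m) = gamma(m).
psi-weights needed (psi_j = theta_j + sum_i phi_i psi_{j-i}):
  psi_1 = theta_1 + phi_1 = 0.142 + (0.366) = 0.508
Right-hand sides:
  c_0 = sigma^2 (1 + theta_1 psi_1) = 1 * (1 + (0.142)(0.508)) = 1 * 1.072136 = 1.072136
  c_1 = sigma^2 theta_1 = 1 * (0.142) = 0.142
  c_2 = 0
Equations for k = 0, 1, 2 (AR order 2, c_2 = 0):
  (E0) gamma(0) = phi_1 gamma(1) + phi_2 gamma(2) + c_0
  (E1) gamma(1) = phi_1 gamma(0) + phi_2 gamma(1) + c_1
  (E2) gamma(2) = phi_1 gamma(1) + phi_2 gamma(0)
From (E1): gamma(1) = A gamma(0) + B with
  A = phi_1 / (1 - phi_2) = 0.366 / 1.484 = 0.246631,   B = c_1 / (1 - phi_2) = 0.142 / 1.484 = 0.095687.
Insert (E2) into (E0): gamma(0) (1 - phi_2^2) = phi_1 (1 + phi_2) gamma(1) + c_0.
  phi_1 (1 + phi_2) = (0.366)(0.516) = 0.188856,   1 - phi_2^2 = 0.765744.
Replace gamma(1) by A gamma(0) + B and collect gamma(0):
  gamma(0) [0.765744 - (0.188856)(0.246631)] = (0.188856)(0.095687) + 1.072136
  gamma(0) * 0.719166 = 1.090207
  gamma(0) = 1.090207 / 0.719166 = 1.515932.
Therefore gamma(0) = 1.5159 (to 4 decimal places).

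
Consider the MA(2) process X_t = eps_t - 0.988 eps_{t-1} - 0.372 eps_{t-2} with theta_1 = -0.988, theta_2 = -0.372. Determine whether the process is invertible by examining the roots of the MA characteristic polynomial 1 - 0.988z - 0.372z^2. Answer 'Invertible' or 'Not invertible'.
\text{Not invertible}

The MA(q) characteristic polynomial is P(z) = 1 - 0.988z - 0.372z^2.
Invertibility requires all roots to lie outside the unit circle, i.e. |z| > 1 for every root.
Set 1 + (-0.988) z + (-0.372) z^2 = 0, i.e. a z^2 + b z + c = 0 with a = -0.372, b = -0.988, c = 1.
Discriminant D = b^2 - 4ac = (-0.988)^2 - 4*(-0.372)*1 = 0.976144 - (-1.488) = 2.464144.
D >= 0, so the roots are real: z = (-b +/- sqrt(D)) / (2a) = (0.988 +/- 1.569759) / (-0.744).
  z_1 = (0.988 + 1.569759) / (-0.744) = -3.4378,   |z_1| = 3.4378.
  z_2 = (0.988 - 1.569759) / (-0.744) = 0.7819,   |z_2| = 0.7819.
Moduli of all roots: 3.4378, 0.7819.
All moduli strictly greater than 1? No.
Verdict: Not invertible.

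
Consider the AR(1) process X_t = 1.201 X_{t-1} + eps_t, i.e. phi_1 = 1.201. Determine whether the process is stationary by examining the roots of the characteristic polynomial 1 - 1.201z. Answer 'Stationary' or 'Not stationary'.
\text{Not stationary}

The AR(p) characteristic polynomial is P(z) = 1 - 1.201z.
Stationarity requires all roots to lie outside the unit circle, i.e. |z| > 1 for every root.
This is linear in z: 1 + (-1.201) z = 0  =>  z = -1/(-1.201) = 0.832639,  |z| = 0.832639.
Moduli of all roots: 0.8326.
All moduli strictly greater than 1? No.
Verdict: Not stationary.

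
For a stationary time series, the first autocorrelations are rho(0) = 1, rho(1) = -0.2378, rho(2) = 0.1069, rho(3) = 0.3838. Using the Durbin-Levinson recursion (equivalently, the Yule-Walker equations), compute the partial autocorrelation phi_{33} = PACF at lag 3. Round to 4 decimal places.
\phi_{33} = 0.4470

The PACF at lag k is phi_{kk}, the last component of the solution
to the Yule-Walker system G_k phi = r_k where
  (G_k)_{ij} = rho(|i - j|), (r_k)_i = rho(i), i,j = 1..k.
Equivalently, Durbin-Levinson gives phi_{kk} iteratively:
  phi_{11} = rho(1)
  phi_{kk} = [rho(k) - sum_{j=1..k-1} phi_{k-1,j} rho(k-j)]
            / [1 - sum_{j=1..k-1} phi_{k-1,j} rho(j)],
  phi_{k,j} = phi_{k-1,j} - phi_{kk} phi_{k-1,k-j},  j = 1..k-1.
Step k = 1:
  phi_11 = rho(1) = -0.2378.
Step k = 2:
  phi_22 = [rho(2) - phi_11 rho(1)] / [1 - phi_11 rho(1)] = [0.1069 - (-0.2378)(-0.2378)] / [1 - (-0.2378)(-0.2378)]
         = 0.05035116 / 0.94345116 = 0.053369.
  Update: phi_21 = phi_11 - phi_22 phi_11 = -0.2378 - (0.053369)(-0.2378) = -0.225109.
Step k = 3:
  phi_33 = [rho(3) - phi_21 rho(2) - phi_22 rho(1)] / [1 - phi_21 rho(1) - phi_22 rho(2)]
    numerator   = 0.3838 - (-0.225109)(0.1069) - (0.053369)(-0.2378) = 0.42055531
    denominator = 1 - (-0.225109)(-0.2378) - (0.053369)(0.1069) = 0.94076396
  phi_33 = 0.42055531 / 0.94076396 = 0.447.
Therefore phi_{33} = 0.4470.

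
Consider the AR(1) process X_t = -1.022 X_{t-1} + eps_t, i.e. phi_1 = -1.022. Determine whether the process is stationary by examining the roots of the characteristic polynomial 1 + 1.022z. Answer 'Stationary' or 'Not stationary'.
\text{Not stationary}

The AR(p) characteristic polynomial is P(z) = 1 + 1.022z.
Stationarity requires all roots to lie outside the unit circle, i.e. |z| > 1 for every root.
This is linear in z: 1 + (1.022) z = 0  =>  z = -1/(1.022) = -0.978474,  |z| = 0.978474.
Moduli of all roots: 0.9785.
All moduli strictly greater than 1? No.
Verdict: Not stationary.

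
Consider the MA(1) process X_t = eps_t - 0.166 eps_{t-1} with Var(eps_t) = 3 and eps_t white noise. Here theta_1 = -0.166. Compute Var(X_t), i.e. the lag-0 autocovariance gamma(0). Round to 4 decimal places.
\gamma(0) = 3.0827

For an MA(q) process X_t = eps_t + sum_i theta_i eps_{t-i} with
Var(eps_t) = sigma^2, the variance is
  gamma(0) = sigma^2 * (1 + sum_i theta_i^2).
  sum_i theta_i^2 = (-0.166)^2 = 0.027556.
  gamma(0) = 3 * (1 + 0.027556) = 3 * 1.027556 = 3.082668, which rounds to 3.0827.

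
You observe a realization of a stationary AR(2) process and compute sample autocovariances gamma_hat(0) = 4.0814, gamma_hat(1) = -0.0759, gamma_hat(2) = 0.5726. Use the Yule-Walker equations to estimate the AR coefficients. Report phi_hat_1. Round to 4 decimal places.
\hat\phi_{1} = -0.0160

The Yule-Walker equations for an AR(p) process read, in matrix form,
  Gamma_p phi = r_p,   with   (Gamma_p)_{ij} = gamma(|i - j|),
                       (r_p)_i = gamma(i),   i,j = 1..p.
Substitute the sample gammas (Toeplitz matrix and right-hand side of size 2):
  Gamma_p = [[4.0814, -0.0759], [-0.0759, 4.0814]]
  r_p     = [-0.0759, 0.5726]
Written out:
  4.0814 phi_1 - 0.0759 phi_2 = -0.0759
  -0.0759 phi_1 + 4.0814 phi_2 = 0.5726
Solve by Cramer's rule:
  det = gamma(0)^2 - gamma(1)^2 = (4.0814)^2 - (-0.0759)^2 = 16.65782596 - 0.00576081 = 16.65206515
  phi_hat_1 = [gamma(1) gamma(0) - gamma(1) gamma(2)] / det = [(-0.0759)(4.0814) - (-0.0759)(0.5726)] / 16.65206515 = -0.26631792 / 16.65206515 = -0.016
  phi_hat_2 = [gamma(0) gamma(2) - gamma(1)^2] / det = [(4.0814)(0.5726) - (-0.0759)^2] / 16.65206515 = 2.33124883 / 16.65206515 = 0.14
So phi_hat = [-0.0160, 0.1400].
Therefore phi_hat_1 = -0.0160.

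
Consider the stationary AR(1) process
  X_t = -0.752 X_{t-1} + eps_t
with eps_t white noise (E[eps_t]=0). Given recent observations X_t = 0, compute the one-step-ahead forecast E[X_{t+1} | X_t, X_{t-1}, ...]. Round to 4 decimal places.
E[X_{t+1} \mid \mathcal F_t] = 0.0000

For an AR(p) model X_t = c + sum_i phi_i X_{t-i} + eps_t, the
one-step-ahead conditional mean is
  E[X_{t+1} | X_t, ...] = c + sum_i phi_i X_{t+1-i}.
Substitute known values:
  E[X_{t+1} | ...] = (-0.752) * (0)
                   = 0.0000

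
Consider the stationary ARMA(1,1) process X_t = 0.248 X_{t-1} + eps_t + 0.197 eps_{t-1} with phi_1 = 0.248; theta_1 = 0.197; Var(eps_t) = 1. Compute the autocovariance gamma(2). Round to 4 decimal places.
\gamma(2) = 0.1233

Multiply the model equation by X_{t-k} and take expectations. With theta_0 = psi_0 = 1 and psi_j the MA(infinity) weights, this gives
  gamma(k) - sum_i phi_i gamma(k-i) = c_k,
  c_k = sigma^2 * sum_{j=k..q} theta_j psi_{j-k}   (c_k = 0 for k > q),
using gamma(-m) = gamma(m).
psi-weights needed (psi_j = theta_j + sum_i phi_i psi_{j-i}):
  psi_1 = theta_1 + phi_1 = 0.197 + (0.248) = 0.445
Right-hand sides:
  c_0 = sigma^2 (1 + theta_1 psi_1) = 1 * (1 + (0.197)(0.445)) = 1 * 1.087665 = 1.087665
  c_1 = sigma^2 theta_1 = 1 * (0.197) = 0.197
  c_2 = 0
Equations for k = 0 and k = 1 (AR order 1):
  gamma(0) = phi_1 gamma(1) + c_0
  gamma(1) = phi_1 gamma(0) + c_1
Substituting the second into the first: gamma(0) (1 - phi_1^2) = c_0 + phi_1 c_1, so
  gamma(0) = (c_0 + phi_1 c_1) / (1 - phi_1^2) = (1.087665 + (0.248)(0.197)) / (1 - (0.248)^2) = 1.136521 / 0.938496 = 1.211002.
  gamma(1) = phi_1 gamma(0) + c_1 = (0.248)(1.211002) + (0.197) = 0.497329.
For k = 2 (> q): gamma(2) = phi_1 gamma(1) = (0.248)(0.497329) = 0.123337.
Therefore gamma(2) = 0.1233 (to 4 decimal places).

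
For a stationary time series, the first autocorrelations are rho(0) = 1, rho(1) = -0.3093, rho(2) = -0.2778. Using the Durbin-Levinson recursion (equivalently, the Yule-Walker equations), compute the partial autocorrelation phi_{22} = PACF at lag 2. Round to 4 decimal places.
\phi_{22} = -0.4130

The PACF at lag k is phi_{kk}, the last component of the solution
to the Yule-Walker system G_k phi = r_k where
  (G_k)_{ij} = rho(|i - j|), (r_k)_i = rho(i), i,j = 1..k.
Equivalently, Durbin-Levinson gives phi_{kk} iteratively:
  phi_{11} = rho(1)
  phi_{kk} = [rho(k) - sum_{j=1..k-1} phi_{k-1,j} rho(k-j)]
            / [1 - sum_{j=1..k-1} phi_{k-1,j} rho(j)],
  phi_{k,j} = phi_{k-1,j} - phi_{kk} phi_{k-1,k-j},  j = 1..k-1.
Step k = 1:
  phi_11 = rho(1) = -0.3093.
Step k = 2:
  phi_22 = [rho(2) - phi_11 rho(1)] / [1 - phi_11 rho(1)] = [-0.2778 - (-0.3093)(-0.3093)] / [1 - (-0.3093)(-0.3093)]
         = -0.37346649 / 0.90433351 = -0.413.
Therefore phi_{22} = -0.4130.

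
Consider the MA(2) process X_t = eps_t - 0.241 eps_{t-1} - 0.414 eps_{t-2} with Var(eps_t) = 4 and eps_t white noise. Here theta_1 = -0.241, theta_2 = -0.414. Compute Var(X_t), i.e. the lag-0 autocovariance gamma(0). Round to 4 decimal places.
\gamma(0) = 4.9179

For an MA(q) process X_t = eps_t + sum_i theta_i eps_{t-i} with
Var(eps_t) = sigma^2, the variance is
  gamma(0) = sigma^2 * (1 + sum_i theta_i^2).
  sum_i theta_i^2 = (-0.241)^2 + (-0.414)^2 = 0.058081 + 0.171396 = 0.229477.
  gamma(0) = 4 * (1 + 0.229477) = 4 * 1.229477 = 4.917908, which rounds to 4.9179.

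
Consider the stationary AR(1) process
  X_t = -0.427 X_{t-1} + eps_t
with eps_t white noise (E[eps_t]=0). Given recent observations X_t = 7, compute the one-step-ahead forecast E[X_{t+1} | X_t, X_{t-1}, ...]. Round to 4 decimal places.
E[X_{t+1} \mid \mathcal F_t] = -2.9890

For an AR(p) model X_t = c + sum_i phi_i X_{t-i} + eps_t, the
one-step-ahead conditional mean is
  E[X_{t+1} | X_t, ...] = c + sum_i phi_i X_{t+1-i}.
Substitute known values:
  E[X_{t+1} | ...] = (-0.427) * (7)
                   = -2.9890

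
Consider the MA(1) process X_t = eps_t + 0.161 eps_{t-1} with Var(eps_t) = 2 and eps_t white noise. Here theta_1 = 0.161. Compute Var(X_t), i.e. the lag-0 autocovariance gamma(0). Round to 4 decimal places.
\gamma(0) = 2.0518

For an MA(q) process X_t = eps_t + sum_i theta_i eps_{t-i} with
Var(eps_t) = sigma^2, the variance is
  gamma(0) = sigma^2 * (1 + sum_i theta_i^2).
  sum_i theta_i^2 = (0.161)^2 = 0.025921.
  gamma(0) = 2 * (1 + 0.025921) = 2 * 1.025921 = 2.051842, which rounds to 2.0518.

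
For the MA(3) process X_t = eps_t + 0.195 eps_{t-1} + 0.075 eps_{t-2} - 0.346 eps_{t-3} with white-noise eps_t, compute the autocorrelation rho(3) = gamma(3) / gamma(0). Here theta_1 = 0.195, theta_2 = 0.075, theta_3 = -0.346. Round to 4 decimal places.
\rho(3) = -0.2974

For an MA(q) process with theta_0 = 1, the autocovariance is
  gamma(k) = sigma^2 * sum_{i=0..q-k} theta_i * theta_{i+k},
and rho(k) = gamma(k) / gamma(0). Sigma^2 cancels.
  numerator   = (1)*(-0.346) = -0.346.
  denominator = (1)^2 + (0.195)^2 + (0.075)^2 + (-0.346)^2 = 1.163366.
  rho(3) = -0.346 / 1.163366 = -0.2974.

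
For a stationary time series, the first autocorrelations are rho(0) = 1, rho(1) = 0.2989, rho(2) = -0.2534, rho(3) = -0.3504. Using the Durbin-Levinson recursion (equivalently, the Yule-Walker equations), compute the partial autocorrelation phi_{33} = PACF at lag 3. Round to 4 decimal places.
\phi_{33} = -0.1710

The PACF at lag k is phi_{kk}, the last component of the solution
to the Yule-Walker system G_k phi = r_k where
  (G_k)_{ij} = rho(|i - j|), (r_k)_i = rho(i), i,j = 1..k.
Equivalently, Durbin-Levinson gives phi_{kk} iteratively:
  phi_{11} = rho(1)
  phi_{kk} = [rho(k) - sum_{j=1..k-1} phi_{k-1,j} rho(k-j)]
            / [1 - sum_{j=1..k-1} phi_{k-1,j} rho(j)],
  phi_{k,j} = phi_{k-1,j} - phi_{kk} phi_{k-1,k-j},  j = 1..k-1.
Step k = 1:
  phi_11 = rho(1) = 0.2989.
Step k = 2:
  phi_22 = [rho(2) - phi_11 rho(1)] / [1 - phi_11 rho(1)] = [-0.2534 - (0.2989)(0.2989)] / [1 - (0.2989)(0.2989)]
         = -0.34274121 / 0.91065879 = -0.376366.
  Update: phi_21 = phi_11 - phi_22 phi_11 = 0.2989 - (-0.376366)(0.2989) = 0.411396.
Step k = 3:
  phi_33 = [rho(3) - phi_21 rho(2) - phi_22 rho(1)] / [1 - phi_21 rho(1) - phi_22 rho(2)]
    numerator   = -0.3504 - (0.411396)(-0.2534) - (-0.376366)(0.2989) = -0.13365642
    denominator = 1 - (0.411396)(0.2989) - (-0.376366)(-0.2534) = 0.78166258
  phi_33 = -0.13365642 / 0.78166258 = -0.171.
Therefore phi_{33} = -0.1710.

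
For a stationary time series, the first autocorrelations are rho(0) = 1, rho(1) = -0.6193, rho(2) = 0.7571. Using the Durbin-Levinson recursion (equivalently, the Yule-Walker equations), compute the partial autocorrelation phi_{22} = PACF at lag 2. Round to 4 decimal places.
\phi_{22} = 0.6060

The PACF at lag k is phi_{kk}, the last component of the solution
to the Yule-Walker system G_k phi = r_k where
  (G_k)_{ij} = rho(|i - j|), (r_k)_i = rho(i), i,j = 1..k.
Equivalently, Durbin-Levinson gives phi_{kk} iteratively:
  phi_{11} = rho(1)
  phi_{kk} = [rho(k) - sum_{j=1..k-1} phi_{k-1,j} rho(k-j)]
            / [1 - sum_{j=1..k-1} phi_{k-1,j} rho(j)],
  phi_{k,j} = phi_{k-1,j} - phi_{kk} phi_{k-1,k-j},  j = 1..k-1.
Step k = 1:
  phi_11 = rho(1) = -0.6193.
Step k = 2:
  phi_22 = [rho(2) - phi_11 rho(1)] / [1 - phi_11 rho(1)] = [0.7571 - (-0.6193)(-0.6193)] / [1 - (-0.6193)(-0.6193)]
         = 0.37356751 / 0.61646751 = 0.606.
Therefore phi_{22} = 0.6060.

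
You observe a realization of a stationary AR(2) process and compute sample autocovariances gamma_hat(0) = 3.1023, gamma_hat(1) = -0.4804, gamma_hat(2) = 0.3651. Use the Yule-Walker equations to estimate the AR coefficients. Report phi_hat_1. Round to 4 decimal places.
\hat\phi_{1} = -0.1400

The Yule-Walker equations for an AR(p) process read, in matrix form,
  Gamma_p phi = r_p,   with   (Gamma_p)_{ij} = gamma(|i - j|),
                       (r_p)_i = gamma(i),   i,j = 1..p.
Substitute the sample gammas (Toeplitz matrix and right-hand side of size 2):
  Gamma_p = [[3.1023, -0.4804], [-0.4804, 3.1023]]
  r_p     = [-0.4804, 0.3651]
Written out:
  3.1023 phi_1 - 0.4804 phi_2 = -0.4804
  -0.4804 phi_1 + 3.1023 phi_2 = 0.3651
Solve by Cramer's rule:
  det = gamma(0)^2 - gamma(1)^2 = (3.1023)^2 - (-0.4804)^2 = 9.62426529 - 0.23078416 = 9.39348113
  phi_hat_1 = [gamma(1) gamma(0) - gamma(1) gamma(2)] / det = [(-0.4804)(3.1023) - (-0.4804)(0.3651)] / 9.39348113 = -1.31495088 / 9.39348113 = -0.14
  phi_hat_2 = [gamma(0) gamma(2) - gamma(1)^2] / det = [(3.1023)(0.3651) - (-0.4804)^2] / 9.39348113 = 0.90186557 / 9.39348113 = 0.096
So phi_hat = [-0.1400, 0.0960].
Therefore phi_hat_1 = -0.1400.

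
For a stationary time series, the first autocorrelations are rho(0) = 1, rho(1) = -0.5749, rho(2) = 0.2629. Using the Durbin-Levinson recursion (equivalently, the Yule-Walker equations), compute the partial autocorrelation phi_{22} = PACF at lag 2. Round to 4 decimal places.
\phi_{22} = -0.1010

The PACF at lag k is phi_{kk}, the last component of the solution
to the Yule-Walker system G_k phi = r_k where
  (G_k)_{ij} = rho(|i - j|), (r_k)_i = rho(i), i,j = 1..k.
Equivalently, Durbin-Levinson gives phi_{kk} iteratively:
  phi_{11} = rho(1)
  phi_{kk} = [rho(k) - sum_{j=1..k-1} phi_{k-1,j} rho(k-j)]
            / [1 - sum_{j=1..k-1} phi_{k-1,j} rho(j)],
  phi_{k,j} = phi_{k-1,j} - phi_{kk} phi_{k-1,k-j},  j = 1..k-1.
Step k = 1:
  phi_11 = rho(1) = -0.5749.
Step k = 2:
  phi_22 = [rho(2) - phi_11 rho(1)] / [1 - phi_11 rho(1)] = [0.2629 - (-0.5749)(-0.5749)] / [1 - (-0.5749)(-0.5749)]
         = -0.06761001 / 0.66948999 = -0.101.
Therefore phi_{22} = -0.1010.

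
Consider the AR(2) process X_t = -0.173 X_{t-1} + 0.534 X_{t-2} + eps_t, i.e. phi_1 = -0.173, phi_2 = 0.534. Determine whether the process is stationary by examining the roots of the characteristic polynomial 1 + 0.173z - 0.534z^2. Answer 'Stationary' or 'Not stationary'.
\text{Stationary}

The AR(p) characteristic polynomial is P(z) = 1 + 0.173z - 0.534z^2.
Stationarity requires all roots to lie outside the unit circle, i.e. |z| > 1 for every root.
Set 1 + (0.173) z + (-0.534) z^2 = 0, i.e. a z^2 + b z + c = 0 with a = -0.534, b = 0.173, c = 1.
Discriminant D = b^2 - 4ac = (0.173)^2 - 4*(-0.534)*1 = 0.029929 - (-2.136) = 2.165929.
D >= 0, so the roots are real: z = (-b +/- sqrt(D)) / (2a) = (-0.173 +/- 1.47171) / (-1.068).
  z_1 = (-0.173 + 1.47171) / (-1.068) = -1.216,   |z_1| = 1.216.
  z_2 = (-0.173 - 1.47171) / (-1.068) = 1.54,   |z_2| = 1.54.
Moduli of all roots: 1.2160, 1.5400.
All moduli strictly greater than 1? Yes.
Verdict: Stationary.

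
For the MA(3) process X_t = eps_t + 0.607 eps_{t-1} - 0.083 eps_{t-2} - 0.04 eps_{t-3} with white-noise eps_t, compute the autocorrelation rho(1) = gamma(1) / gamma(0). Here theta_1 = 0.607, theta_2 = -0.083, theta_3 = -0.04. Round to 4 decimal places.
\rho(1) = 0.4067

For an MA(q) process with theta_0 = 1, the autocovariance is
  gamma(k) = sigma^2 * sum_{i=0..q-k} theta_i * theta_{i+k},
and rho(k) = gamma(k) / gamma(0). Sigma^2 cancels.
  numerator   = (1)*(0.607) + (0.607)*(-0.083) + (-0.083)*(-0.04) = 0.559939.
  denominator = (1)^2 + (0.607)^2 + (-0.083)^2 + (-0.04)^2 = 1.376938.
  rho(1) = 0.559939 / 1.376938 = 0.4067.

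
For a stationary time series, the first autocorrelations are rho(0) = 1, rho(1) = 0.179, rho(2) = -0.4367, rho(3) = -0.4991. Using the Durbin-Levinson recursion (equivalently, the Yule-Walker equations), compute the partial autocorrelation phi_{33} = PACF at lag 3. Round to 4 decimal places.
\phi_{33} = -0.4000

The PACF at lag k is phi_{kk}, the last component of the solution
to the Yule-Walker system G_k phi = r_k where
  (G_k)_{ij} = rho(|i - j|), (r_k)_i = rho(i), i,j = 1..k.
Equivalently, Durbin-Levinson gives phi_{kk} iteratively:
  phi_{11} = rho(1)
  phi_{kk} = [rho(k) - sum_{j=1..k-1} phi_{k-1,j} rho(k-j)]
            / [1 - sum_{j=1..k-1} phi_{k-1,j} rho(j)],
  phi_{k,j} = phi_{k-1,j} - phi_{kk} phi_{k-1,k-j},  j = 1..k-1.
Step k = 1:
  phi_11 = rho(1) = 0.179.
Step k = 2:
  phi_22 = [rho(2) - phi_11 rho(1)] / [1 - phi_11 rho(1)] = [-0.4367 - (0.179)(0.179)] / [1 - (0.179)(0.179)]
         = -0.468741 / 0.967959 = -0.484257.
  Update: phi_21 = phi_11 - phi_22 phi_11 = 0.179 - (-0.484257)(0.179) = 0.265682.
Step k = 3:
  phi_33 = [rho(3) - phi_21 rho(2) - phi_22 rho(1)] / [1 - phi_21 rho(1) - phi_22 rho(2)]
    numerator   = -0.4991 - (0.265682)(-0.4367) - (-0.484257)(0.179) = -0.29639465
    denominator = 1 - (0.265682)(0.179) - (-0.484257)(-0.4367) = 0.74096785
  phi_33 = -0.29639465 / 0.74096785 = -0.4.
Therefore phi_{33} = -0.4000.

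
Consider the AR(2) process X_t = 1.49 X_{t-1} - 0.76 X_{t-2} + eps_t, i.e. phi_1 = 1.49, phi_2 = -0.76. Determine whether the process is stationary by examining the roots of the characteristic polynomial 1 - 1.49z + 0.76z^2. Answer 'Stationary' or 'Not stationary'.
\text{Stationary}

The AR(p) characteristic polynomial is P(z) = 1 - 1.49z + 0.76z^2.
Stationarity requires all roots to lie outside the unit circle, i.e. |z| > 1 for every root.
Set 1 + (-1.49) z + (0.76) z^2 = 0, i.e. a z^2 + b z + c = 0 with a = 0.76, b = -1.49, c = 1.
Discriminant D = b^2 - 4ac = (-1.49)^2 - 4*(0.76)*1 = 2.2201 - (3.04) = -0.8199.
D < 0, so the roots are the complex-conjugate pair z = (-b +/- i sqrt(-D)) / (2a) = 0.9803 +/- 0.5957i.
For a conjugate pair |z|^2 = z * conj(z) = (product of roots) = c/a = 1/(0.76) = 1.315789, so |z| = sqrt(1.315789) = 1.1471 for both roots.
Moduli of all roots: 1.1471, 1.1471.
All moduli strictly greater than 1? Yes.
Verdict: Stationary.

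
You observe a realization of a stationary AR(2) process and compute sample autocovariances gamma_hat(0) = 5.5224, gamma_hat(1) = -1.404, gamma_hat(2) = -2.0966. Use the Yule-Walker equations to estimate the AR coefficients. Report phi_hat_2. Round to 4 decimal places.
\hat\phi_{2} = -0.4750

The Yule-Walker equations for an AR(p) process read, in matrix form,
  Gamma_p phi = r_p,   with   (Gamma_p)_{ij} = gamma(|i - j|),
                       (r_p)_i = gamma(i),   i,j = 1..p.
Substitute the sample gammas (Toeplitz matrix and right-hand side of size 2):
  Gamma_p = [[5.5224, -1.404], [-1.404, 5.5224]]
  r_p     = [-1.404, -2.0966]
Written out:
  5.5224 phi_1 - 1.404 phi_2 = -1.404
  -1.404 phi_1 + 5.5224 phi_2 = -2.0966
Solve by Cramer's rule:
  det = gamma(0)^2 - gamma(1)^2 = (5.5224)^2 - (-1.404)^2 = 30.49690176 - 1.971216 = 28.52568576
  phi_hat_1 = [gamma(1) gamma(0) - gamma(1) gamma(2)] / det = [(-1.404)(5.5224) - (-1.404)(-2.0966)] / 28.52568576 = -10.697076 / 28.52568576 = -0.375
  phi_hat_2 = [gamma(0) gamma(2) - gamma(1)^2] / det = [(5.5224)(-2.0966) - (-1.404)^2] / 28.52568576 = -13.54947984 / 28.52568576 = -0.475
So phi_hat = [-0.3750, -0.4750].
Therefore phi_hat_2 = -0.4750.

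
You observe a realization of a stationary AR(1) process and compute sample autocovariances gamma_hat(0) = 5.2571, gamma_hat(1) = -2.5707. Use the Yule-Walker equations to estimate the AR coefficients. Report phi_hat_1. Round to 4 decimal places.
\hat\phi_{1} = -0.4890

The Yule-Walker equations for an AR(p) process read, in matrix form,
  Gamma_p phi = r_p,   with   (Gamma_p)_{ij} = gamma(|i - j|),
                       (r_p)_i = gamma(i),   i,j = 1..p.
Substitute the sample gammas (Toeplitz matrix and right-hand side of size 1):
  Gamma_p = [[5.2571]]
  r_p     = [-2.5707]
With p = 1 this is the single equation gamma(0) phi_1 = gamma(1):
  phi_hat_1 = gamma(1) / gamma(0) = -2.5707 / 5.2571 = -0.4890.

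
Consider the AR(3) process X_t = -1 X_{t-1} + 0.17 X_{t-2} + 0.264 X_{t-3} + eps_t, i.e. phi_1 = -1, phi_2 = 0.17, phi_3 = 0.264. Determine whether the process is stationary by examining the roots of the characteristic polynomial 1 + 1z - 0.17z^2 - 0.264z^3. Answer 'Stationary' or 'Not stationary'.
\text{Stationary}

The AR(p) characteristic polynomial is P(z) = 1 + 1z - 0.17z^2 - 0.264z^3.
Stationarity requires all roots to lie outside the unit circle, i.e. |z| > 1 for every root.
Degree 3: look for a simple real root z0 first, then factor out (1 - z/z0) and solve the remaining quadratic.
Testing z0 = -1.25: P(-1.25) = 1 + (1)(-1.25) + (-0.17)(-1.25)^2 + (-0.264)(-1.25)^3
  = 1 + (-1.25) + (-0.265625) + (0.515625) = 0.  So z_0 = -1.25 is a root, |z_0| = 1.25.
Divide out the factor (1 + 0.8 z) = (1 - z/z0) (since 1/z0 = -0.8):
  P(z) = (1 + 0.8 z)(1 + (0.2) z + (-0.33) z^2)
  [check: z-coef 0.2 - (-0.8) = 1; z^2-coef -0.33 - (-0.8)(0.2) = -0.17; z^3-coef -(-0.8)(-0.33) = -0.264.]
Remaining roots from the quadratic factor 1 + (0.2) z + (-0.33) z^2:
  Set 1 + (0.2) z + (-0.33) z^2 = 0, i.e. a z^2 + b z + c = 0 with a = -0.33, b = 0.2, c = 1.
  Discriminant D = b^2 - 4ac = (0.2)^2 - 4*(-0.33)*1 = 0.04 - (-1.32) = 1.36.
  D >= 0, so the roots are real: z = (-b +/- sqrt(D)) / (2a) = (-0.2 +/- 1.16619) / (-0.66).
    z_1 = (-0.2 + 1.16619) / (-0.66) = -1.4639,   |z_1| = 1.4639.
    z_2 = (-0.2 - 1.16619) / (-0.66) = 2.07,   |z_2| = 2.07.
Moduli of all roots: 1.2500, 1.4639, 2.0700.
All moduli strictly greater than 1? Yes.
Verdict: Stationary.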